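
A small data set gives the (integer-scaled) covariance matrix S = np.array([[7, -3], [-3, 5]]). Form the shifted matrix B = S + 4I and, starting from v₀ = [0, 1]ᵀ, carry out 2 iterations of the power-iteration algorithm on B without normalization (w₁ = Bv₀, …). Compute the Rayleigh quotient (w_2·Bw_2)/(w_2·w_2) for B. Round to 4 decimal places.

μ ≈ 12.3846

B = S + 4I has rows (11, -3); (-3, 9)
w1 = Bv₀ = (-3, 9)
w2 = Bw1 = (-60, 90)
Bw2 = (-930, 990)
w2·Bw2 = 144900; w2·w2 = 11700; μ ≈ 144900/11700 = 12.3846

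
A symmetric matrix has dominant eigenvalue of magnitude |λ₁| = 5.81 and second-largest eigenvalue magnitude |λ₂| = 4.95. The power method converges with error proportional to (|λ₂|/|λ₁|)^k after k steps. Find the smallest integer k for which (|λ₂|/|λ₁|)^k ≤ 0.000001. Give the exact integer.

87

|λ₂/λ₁| = 4.95/5.81 = 0.85198
Need k ≥ ln(0.000001) / ln(0.85198) = -13.8155 / -0.1602 ≈ 86.243
Smallest integer k satisfying the bound: 87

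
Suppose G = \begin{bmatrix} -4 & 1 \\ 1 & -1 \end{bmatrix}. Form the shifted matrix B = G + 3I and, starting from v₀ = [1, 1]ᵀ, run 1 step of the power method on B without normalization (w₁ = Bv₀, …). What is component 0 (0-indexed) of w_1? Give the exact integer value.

B = G + 3I has rows (-1, 1); (1, 2)
w1 = Bv₀ = ((-1)·1 + 1·1; 1·1 + 2·1) = (0, 3)
Requested component of w1: 0

0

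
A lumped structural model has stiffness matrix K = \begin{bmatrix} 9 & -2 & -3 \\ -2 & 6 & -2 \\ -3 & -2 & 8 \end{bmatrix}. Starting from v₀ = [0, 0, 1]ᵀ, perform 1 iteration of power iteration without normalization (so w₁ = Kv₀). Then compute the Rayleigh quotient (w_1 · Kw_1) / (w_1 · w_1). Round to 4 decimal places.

10.4026

w1 = Kv₀ = (9·0 + (-2)·0 + (-3)·1; (-2)·0 + 6·0 + (-2)·1; (-3)·0 + (-2)·0 + 8·1) = (-3, -2, 8)
Kw1 = (-47, -22, 77)
w1·Kw1 = (-3)·(-47) + (-2)·(-22) + 8·77 = 801; w1·w1 = (-3)·(-3) + (-2)·(-2) + 8·8 = 77
λ ≈ 801/77 = 10.4026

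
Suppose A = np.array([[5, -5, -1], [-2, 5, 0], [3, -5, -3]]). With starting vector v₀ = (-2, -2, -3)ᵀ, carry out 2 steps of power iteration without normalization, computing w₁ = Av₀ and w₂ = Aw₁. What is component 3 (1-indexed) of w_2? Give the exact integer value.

0

w1 = Av₀ = (5·(-2) + (-5)·(-2) + (-1)·(-3); (-2)·(-2) + 5·(-2) + 0·(-3); 3·(-2) + (-5)·(-2) + (-3)·(-3)) = (3, -6, 13)
w2 = Aw1 = (5·3 + (-5)·(-6) + (-1)·13; (-2)·3 + 5·(-6) + 0·13; 3·3 + (-5)·(-6) + (-3)·13) = (32, -36, 0)
The requested component of w2 is 0.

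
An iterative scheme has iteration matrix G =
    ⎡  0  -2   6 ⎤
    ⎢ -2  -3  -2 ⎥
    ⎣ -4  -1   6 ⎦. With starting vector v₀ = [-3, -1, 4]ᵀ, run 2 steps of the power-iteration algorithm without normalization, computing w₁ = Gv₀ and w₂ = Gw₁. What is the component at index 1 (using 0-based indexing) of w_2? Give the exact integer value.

-129

w1 = Gv₀ = (0·(-3) + (-2)·(-1) + 6·4; (-2)·(-3) + (-3)·(-1) + (-2)·4; (-4)·(-3) + (-1)·(-1) + 6·4) = (26, 1, 37)
w2 = Gw1 = (0·26 + (-2)·1 + 6·37; (-2)·26 + (-3)·1 + (-2)·37; (-4)·26 + (-1)·1 + 6·37) = (220, -129, 117)
The requested component of w2 is -129.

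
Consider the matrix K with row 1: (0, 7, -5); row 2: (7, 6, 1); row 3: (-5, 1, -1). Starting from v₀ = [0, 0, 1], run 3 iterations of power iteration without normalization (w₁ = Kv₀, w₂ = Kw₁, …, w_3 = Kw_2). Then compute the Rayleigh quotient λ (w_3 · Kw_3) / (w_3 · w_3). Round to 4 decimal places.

w1 = Kv₀ = (-5, 1, -1)
w2 = Kw1 = (12, -30, 27)
w3 = Kw2 = (-345, -69, -117)
Kw3 = (102, -2946, 1773)
w3·Kw3 = (-345)·102 + (-69)·(-2946) + (-117)·1773 = -39357; w3·w3 = (-345)·(-345) + (-69)·(-69) + (-117)·(-117) = 137475
λ ≈ -39357/137475 = -0.2863

-0.2863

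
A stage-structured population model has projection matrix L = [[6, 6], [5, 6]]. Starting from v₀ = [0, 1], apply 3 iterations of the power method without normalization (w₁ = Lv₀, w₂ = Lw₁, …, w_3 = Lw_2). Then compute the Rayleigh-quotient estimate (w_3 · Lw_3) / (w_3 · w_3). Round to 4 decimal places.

λ ≈ 11.4773

w1 = Lv₀ = (6, 6)
w2 = Lw1 = (72, 66)
w3 = Lw2 = (828, 756)
Lw3 = (9504, 8676)
w3·Lw3 = 828·9504 + 756·8676 = 14428368; w3·w3 = 828·828 + 756·756 = 1257120
λ ≈ 14428368/1257120 = 11.4773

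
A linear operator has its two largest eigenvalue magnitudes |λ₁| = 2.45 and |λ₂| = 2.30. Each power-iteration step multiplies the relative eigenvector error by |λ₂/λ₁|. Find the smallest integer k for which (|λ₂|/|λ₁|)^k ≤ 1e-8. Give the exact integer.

|λ₂/λ₁| = 2.30/2.45 = 0.93878
Need k ≥ ln(1e-8) / ln(0.93878) = -18.4207 / -0.0632 ≈ 291.564
Smallest integer k satisfying the bound: 292

292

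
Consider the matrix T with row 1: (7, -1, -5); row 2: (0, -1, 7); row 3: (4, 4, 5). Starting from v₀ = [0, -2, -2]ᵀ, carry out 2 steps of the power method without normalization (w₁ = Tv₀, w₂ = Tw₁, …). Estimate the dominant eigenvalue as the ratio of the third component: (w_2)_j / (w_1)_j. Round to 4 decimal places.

5.0000

w1 = Tv₀ = (7·0 + (-1)·(-2) + (-5)·(-2); 0·0 + (-1)·(-2) + 7·(-2); 4·0 + 4·(-2) + 5·(-2)) = (12, -12, -18)
w2 = Tw1 = (7·12 + (-1)·(-12) + (-5)·(-18); 0·12 + (-1)·(-12) + 7·(-18); 4·12 + 4·(-12) + 5·(-18)) = (186, -114, -90)
Ratio at component: -90 / -18 = 5.0000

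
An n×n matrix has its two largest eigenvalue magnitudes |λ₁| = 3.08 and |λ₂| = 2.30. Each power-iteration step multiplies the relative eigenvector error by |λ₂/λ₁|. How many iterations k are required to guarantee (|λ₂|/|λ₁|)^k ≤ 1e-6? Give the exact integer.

|λ₂/λ₁| = 2.30/3.08 = 0.74675
Need k ≥ ln(1e-6) / ln(0.74675) = -13.8155 / -0.2920 ≈ 47.310
Smallest integer k satisfying the bound: 48

48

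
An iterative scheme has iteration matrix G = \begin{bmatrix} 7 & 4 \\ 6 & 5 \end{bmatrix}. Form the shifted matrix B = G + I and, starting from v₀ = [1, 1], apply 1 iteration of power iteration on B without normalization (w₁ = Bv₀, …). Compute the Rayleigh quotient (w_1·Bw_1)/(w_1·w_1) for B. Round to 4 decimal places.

μ ≈ 12.0000

B = G + I has rows (8, 4); (6, 6)
w1 = Bv₀ = (12, 12)
Bw1 = (144, 144)
w1·Bw1 = 3456; w1·w1 = 288; μ ≈ 3456/288 = 12.0000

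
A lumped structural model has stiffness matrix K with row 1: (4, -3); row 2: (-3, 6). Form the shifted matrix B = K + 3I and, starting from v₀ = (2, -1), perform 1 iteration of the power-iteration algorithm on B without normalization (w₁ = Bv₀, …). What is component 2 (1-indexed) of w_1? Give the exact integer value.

-15

B = K + 3I has rows (7, -3); (-3, 9)
w1 = Bv₀ = (17, -15)
Requested component of w1: -15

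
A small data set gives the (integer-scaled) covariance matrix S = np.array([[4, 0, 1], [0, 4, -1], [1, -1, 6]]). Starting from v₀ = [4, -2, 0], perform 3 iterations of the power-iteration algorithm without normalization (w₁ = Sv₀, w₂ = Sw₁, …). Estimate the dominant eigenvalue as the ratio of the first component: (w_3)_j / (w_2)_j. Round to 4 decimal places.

4.8571

w1 = Sv₀ = (4·4 + 0·(-2) + 1·0; 0·4 + 4·(-2) + (-1)·0; 1·4 + (-1)·(-2) + 6·0) = (16, -8, 6)
w2 = Sw1 = (4·16 + 0·(-8) + 1·6; 0·16 + 4·(-8) + (-1)·6; 1·16 + (-1)·(-8) + 6·6) = (70, -38, 60)
w3 = Sw2 = (340, -212, 468)
Ratio at component: 340 / 70 = 4.8571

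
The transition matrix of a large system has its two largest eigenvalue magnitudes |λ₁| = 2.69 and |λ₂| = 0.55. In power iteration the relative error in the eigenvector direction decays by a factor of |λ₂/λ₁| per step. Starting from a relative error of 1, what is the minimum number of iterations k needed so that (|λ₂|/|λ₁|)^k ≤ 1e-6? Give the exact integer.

|λ₂/λ₁| = 0.55/2.69 = 0.20446
Need k ≥ ln(1e-6) / ln(0.20446) = -13.8155 / -1.5874 ≈ 8.703
Smallest integer k satisfying the bound: 9

9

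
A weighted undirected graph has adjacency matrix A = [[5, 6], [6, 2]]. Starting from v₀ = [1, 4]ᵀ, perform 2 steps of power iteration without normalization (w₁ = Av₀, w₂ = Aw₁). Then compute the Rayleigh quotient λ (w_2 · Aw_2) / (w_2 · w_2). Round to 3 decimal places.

w1 = Av₀ = (29, 14)
w2 = Aw1 = (229, 202)
Aw2 = (2357, 1778)
w2·Aw2 = 229·2357 + 202·1778 = 898909; w2·w2 = 229·229 + 202·202 = 93245
λ ≈ 898909/93245 = 9.640

λ ≈ 9.640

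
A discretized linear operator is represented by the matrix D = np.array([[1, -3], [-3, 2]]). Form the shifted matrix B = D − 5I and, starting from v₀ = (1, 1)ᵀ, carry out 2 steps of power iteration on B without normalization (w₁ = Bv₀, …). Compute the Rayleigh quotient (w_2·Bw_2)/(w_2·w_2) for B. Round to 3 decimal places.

μ ≈ -6.541

B = D − 5I has rows (-4, -3); (-3, -3)
w1 = Bv₀ = (-7, -6)
w2 = Bw1 = (46, 39)
Bw2 = (-301, -255)
w2·Bw2 = -23791; w2·w2 = 3637; μ ≈ -23791/3637 = -6.541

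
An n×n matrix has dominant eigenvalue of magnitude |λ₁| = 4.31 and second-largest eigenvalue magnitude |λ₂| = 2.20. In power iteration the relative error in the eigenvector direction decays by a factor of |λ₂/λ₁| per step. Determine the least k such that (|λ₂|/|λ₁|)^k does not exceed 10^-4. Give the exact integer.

14

|λ₂/λ₁| = 2.20/4.31 = 0.51044
Need k ≥ ln(10^-4) / ln(0.51044) = -9.2103 / -0.6725 ≈ 13.696
Smallest integer k satisfying the bound: 14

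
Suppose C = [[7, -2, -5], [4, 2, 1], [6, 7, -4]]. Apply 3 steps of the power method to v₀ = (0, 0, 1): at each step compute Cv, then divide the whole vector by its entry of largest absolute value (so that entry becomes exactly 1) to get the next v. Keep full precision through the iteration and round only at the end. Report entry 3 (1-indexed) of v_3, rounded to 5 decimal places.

Cv0 = (-5.000000, 1.000000, -4.000000); divide by -5.000000 → v1 = (1.000000, -0.200000, 0.800000)
Cv1 = (3.400000, 4.400000, 1.400000); divide by 4.400000 → v2 = (0.772727, 1.000000, 0.318182)
Cv2 = (1.818182, 5.409091, 10.363636); divide by 10.363636 → v3 = (0.175439, 0.521930, 1.000000)
Requested entry of v3: -228/-228 = 1.00000

1.00000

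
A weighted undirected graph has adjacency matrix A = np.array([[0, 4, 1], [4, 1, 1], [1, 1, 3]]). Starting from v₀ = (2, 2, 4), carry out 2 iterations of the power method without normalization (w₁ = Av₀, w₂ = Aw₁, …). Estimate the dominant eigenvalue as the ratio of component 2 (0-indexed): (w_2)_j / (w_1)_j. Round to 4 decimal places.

4.6250

w1 = Av₀ = (12, 14, 16)
w2 = Aw1 = (72, 78, 74)
Ratio at component: 74 / 16 = 4.6250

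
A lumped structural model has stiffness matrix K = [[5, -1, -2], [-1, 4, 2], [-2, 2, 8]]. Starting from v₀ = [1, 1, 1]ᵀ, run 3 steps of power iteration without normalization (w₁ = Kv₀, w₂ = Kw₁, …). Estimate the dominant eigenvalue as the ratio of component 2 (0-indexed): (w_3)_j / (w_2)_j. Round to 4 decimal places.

9.2857

w1 = Kv₀ = (5·1 + (-1)·1 + (-2)·1; (-1)·1 + 4·1 + 2·1; (-2)·1 + 2·1 + 8·1) = (2, 5, 8)
w2 = Kw1 = (5·2 + (-1)·5 + (-2)·8; (-1)·2 + 4·5 + 2·8; (-2)·2 + 2·5 + 8·8) = (-11, 34, 70)
w3 = Kw2 = (-229, 287, 650)
Ratio at component: 650 / 70 = 9.2857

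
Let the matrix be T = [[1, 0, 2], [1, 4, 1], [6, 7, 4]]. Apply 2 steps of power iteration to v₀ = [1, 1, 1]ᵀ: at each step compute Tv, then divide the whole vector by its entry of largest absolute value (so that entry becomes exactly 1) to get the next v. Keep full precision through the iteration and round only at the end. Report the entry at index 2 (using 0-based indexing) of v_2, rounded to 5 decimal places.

1.00000

Tv0 = (3.000000, 6.000000, 17.000000); divide by 17.000000 → v1 = (0.176471, 0.352941, 1.000000)
Tv1 = (2.176471, 2.588235, 7.529412); divide by 7.529412 → v2 = (0.289063, 0.343750, 1.000000)
Requested entry of v2: 128/128 = 1.00000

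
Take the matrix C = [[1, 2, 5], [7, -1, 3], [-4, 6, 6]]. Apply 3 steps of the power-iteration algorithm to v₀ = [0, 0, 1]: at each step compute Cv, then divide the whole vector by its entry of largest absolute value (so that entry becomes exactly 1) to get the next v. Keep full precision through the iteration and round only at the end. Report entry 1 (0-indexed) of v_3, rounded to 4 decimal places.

0.9971

Cv0 = (5.00000, 3.00000, 6.00000); divide by 6.00000 → v1 = (0.83333, 0.50000, 1.00000)
Cv1 = (6.83333, 8.33333, 5.66667); divide by 8.33333 → v2 = (0.82000, 1.00000, 0.68000)
Cv2 = (6.22000, 6.78000, 6.80000); divide by 6.80000 → v3 = (0.91471, 0.99706, 1.00000)
Requested entry of v3: 339/340 = 0.9971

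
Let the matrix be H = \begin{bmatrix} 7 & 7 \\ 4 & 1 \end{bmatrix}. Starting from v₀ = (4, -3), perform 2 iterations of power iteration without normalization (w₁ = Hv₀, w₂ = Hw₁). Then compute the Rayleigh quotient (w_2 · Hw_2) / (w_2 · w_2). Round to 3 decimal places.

λ ≈ 9.493

w1 = Hv₀ = (7·4 + 7·(-3); 4·4 + 1·(-3)) = (7, 13)
w2 = Hw1 = (7·7 + 7·13; 4·7 + 1·13) = (140, 41)
Hw2 = (1267, 601)
w2·Hw2 = 140·1267 + 41·601 = 202021; w2·w2 = 140·140 + 41·41 = 21281
λ ≈ 202021/21281 = 9.493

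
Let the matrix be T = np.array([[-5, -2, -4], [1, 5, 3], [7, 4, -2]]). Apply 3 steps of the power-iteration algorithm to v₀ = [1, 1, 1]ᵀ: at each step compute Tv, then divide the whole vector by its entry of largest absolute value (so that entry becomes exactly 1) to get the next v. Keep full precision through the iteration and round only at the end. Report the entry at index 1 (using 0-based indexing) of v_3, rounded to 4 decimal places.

Tv0 = (-11.00000, 9.00000, 9.00000); divide by -11.00000 → v1 = (1.00000, -0.81818, -0.81818)
Tv1 = (-0.09091, -5.54545, 5.36364); divide by -5.54545 → v2 = (0.01639, 1.00000, -0.96721)
Tv2 = (1.78689, 2.11475, 6.04918); divide by 6.04918 → v3 = (0.29539, 0.34959, 1.00000)
Requested entry of v3: 129/369 = 0.3496

0.3496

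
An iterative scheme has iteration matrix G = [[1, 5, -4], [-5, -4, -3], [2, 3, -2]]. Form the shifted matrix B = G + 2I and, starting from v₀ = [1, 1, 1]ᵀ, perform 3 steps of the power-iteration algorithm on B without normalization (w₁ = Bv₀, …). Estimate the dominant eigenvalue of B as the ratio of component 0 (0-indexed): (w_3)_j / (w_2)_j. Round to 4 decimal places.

B = G + 2I has rows (3, 5, -4); (-5, -2, -3); (2, 3, 0)
w1 = Bv₀ = (3·1 + 5·1 + (-4)·1; (-5)·1 + (-2)·1 + (-3)·1; 2·1 + 3·1 + 0·1) = (4, -10, 5)
w2 = Bw1 = (3·4 + 5·(-10) + (-4)·5; (-5)·4 + (-2)·(-10) + (-3)·5; 2·4 + 3·(-10) + 0·5) = (-58, -15, -22)
w3 = Bw2 = (-161, 386, -161)
Ratio: -161/-58 = 2.7759

2.7759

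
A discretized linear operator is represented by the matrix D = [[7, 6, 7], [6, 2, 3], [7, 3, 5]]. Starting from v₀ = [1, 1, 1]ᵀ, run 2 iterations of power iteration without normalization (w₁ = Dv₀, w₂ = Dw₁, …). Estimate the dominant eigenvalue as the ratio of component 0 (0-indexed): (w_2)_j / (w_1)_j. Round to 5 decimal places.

w1 = Dv₀ = (20, 11, 15)
w2 = Dw1 = (311, 187, 248)
Ratio at component: 311 / 20 = 15.55000

15.55000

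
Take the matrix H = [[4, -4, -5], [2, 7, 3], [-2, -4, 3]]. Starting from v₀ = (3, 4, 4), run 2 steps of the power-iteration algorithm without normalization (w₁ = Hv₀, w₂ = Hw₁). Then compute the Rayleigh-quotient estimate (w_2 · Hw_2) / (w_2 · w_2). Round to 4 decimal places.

w1 = Hv₀ = (-24, 46, -10)
w2 = Hw1 = (-230, 244, -166)
Hw2 = (-1066, 750, -1014)
w2·Hw2 = (-230)·(-1066) + 244·750 + (-166)·(-1014) = 596504; w2·w2 = (-230)·(-230) + 244·244 + (-166)·(-166) = 139992
λ ≈ 596504/139992 = 4.2610

4.2610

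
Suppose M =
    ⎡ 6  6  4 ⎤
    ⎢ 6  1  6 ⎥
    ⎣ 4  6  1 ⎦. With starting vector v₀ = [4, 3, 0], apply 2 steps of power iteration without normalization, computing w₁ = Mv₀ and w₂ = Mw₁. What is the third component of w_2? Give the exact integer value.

364

w1 = Mv₀ = (6·4 + 6·3 + 4·0; 6·4 + 1·3 + 6·0; 4·4 + 6·3 + 1·0) = (42, 27, 34)
w2 = Mw1 = (6·42 + 6·27 + 4·34; 6·42 + 1·27 + 6·34; 4·42 + 6·27 + 1·34) = (550, 483, 364)
The requested component of w2 is 364.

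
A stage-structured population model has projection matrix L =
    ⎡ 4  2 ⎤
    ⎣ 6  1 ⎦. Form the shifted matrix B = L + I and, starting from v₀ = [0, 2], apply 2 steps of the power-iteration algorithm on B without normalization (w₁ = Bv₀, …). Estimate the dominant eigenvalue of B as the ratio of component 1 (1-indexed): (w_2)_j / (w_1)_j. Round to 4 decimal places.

B = L + I has rows (5, 2); (6, 2)
w1 = Bv₀ = (5·0 + 2·2; 6·0 + 2·2) = (4, 4)
w2 = Bw1 = (5·4 + 2·4; 6·4 + 2·4) = (28, 32)
Ratio: 28/4 = 7.0000

7.0000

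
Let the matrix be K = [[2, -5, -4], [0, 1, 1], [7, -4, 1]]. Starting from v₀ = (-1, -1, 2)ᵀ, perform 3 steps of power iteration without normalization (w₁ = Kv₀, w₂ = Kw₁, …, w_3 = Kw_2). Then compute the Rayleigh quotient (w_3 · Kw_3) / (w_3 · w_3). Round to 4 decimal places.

λ ≈ 0.5388

w1 = Kv₀ = (-5, 1, -1)
w2 = Kw1 = (-11, 0, -40)
w3 = Kw2 = (138, -40, -117)
Kw3 = (944, -157, 1009)
w3·Kw3 = 138·944 + (-40)·(-157) + (-117)·1009 = 18499; w3·w3 = 138·138 + (-40)·(-40) + (-117)·(-117) = 34333
λ ≈ 18499/34333 = 0.5388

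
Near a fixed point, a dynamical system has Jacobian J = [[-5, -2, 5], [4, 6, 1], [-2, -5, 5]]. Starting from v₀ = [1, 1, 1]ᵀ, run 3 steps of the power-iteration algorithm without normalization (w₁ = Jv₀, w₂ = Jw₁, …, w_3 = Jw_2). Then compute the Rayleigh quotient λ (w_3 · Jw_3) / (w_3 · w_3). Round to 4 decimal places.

λ ≈ 4.7170

w1 = Jv₀ = (-2, 11, -2)
w2 = Jw1 = (-22, 56, -61)
w3 = Jw2 = (-307, 187, -541)
Jw3 = (-1544, -647, -3026)
w3·Jw3 = (-307)·(-1544) + 187·(-647) + (-541)·(-3026) = 1990085; w3·w3 = (-307)·(-307) + 187·187 + (-541)·(-541) = 421899
λ ≈ 1990085/421899 = 4.7170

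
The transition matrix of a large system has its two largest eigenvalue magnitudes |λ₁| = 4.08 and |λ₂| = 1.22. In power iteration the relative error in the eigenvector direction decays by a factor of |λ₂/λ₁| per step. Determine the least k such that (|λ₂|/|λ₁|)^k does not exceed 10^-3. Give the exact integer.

|λ₂/λ₁| = 1.22/4.08 = 0.29902
Need k ≥ ln(10^-3) / ln(0.29902) = -6.9078 / -1.2072 ≈ 5.722
Smallest integer k satisfying the bound: 6

6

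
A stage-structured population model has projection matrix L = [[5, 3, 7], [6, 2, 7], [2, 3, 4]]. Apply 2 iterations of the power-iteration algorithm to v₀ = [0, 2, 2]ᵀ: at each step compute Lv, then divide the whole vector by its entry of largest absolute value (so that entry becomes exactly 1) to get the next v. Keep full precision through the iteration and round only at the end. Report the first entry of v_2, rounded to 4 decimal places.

Lv0 = (20.00000, 18.00000, 14.00000); divide by 20.00000 → v1 = (1.00000, 0.90000, 0.70000)
Lv1 = (12.60000, 12.70000, 7.50000); divide by 12.70000 → v2 = (0.99213, 1.00000, 0.59055)
Requested entry of v2: 252/254 = 0.9921

0.9921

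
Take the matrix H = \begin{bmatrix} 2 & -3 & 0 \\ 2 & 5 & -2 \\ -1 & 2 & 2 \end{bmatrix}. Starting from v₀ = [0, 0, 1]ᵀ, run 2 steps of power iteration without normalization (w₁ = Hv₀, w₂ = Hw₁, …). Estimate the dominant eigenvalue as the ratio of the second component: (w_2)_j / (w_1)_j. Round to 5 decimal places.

w1 = Hv₀ = (0, -2, 2)
w2 = Hw1 = (6, -14, 0)
Ratio at component: -14 / -2 = 7.00000

7.00000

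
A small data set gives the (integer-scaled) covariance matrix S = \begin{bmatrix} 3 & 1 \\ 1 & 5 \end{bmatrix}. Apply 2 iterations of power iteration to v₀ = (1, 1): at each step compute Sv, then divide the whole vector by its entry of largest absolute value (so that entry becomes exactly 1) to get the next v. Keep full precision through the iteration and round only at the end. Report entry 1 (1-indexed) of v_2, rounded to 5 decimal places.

0.52941

Sv0 = (4.000000, 6.000000); divide by 6.000000 → v1 = (0.666667, 1.000000)
Sv1 = (3.000000, 5.666667); divide by 5.666667 → v2 = (0.529412, 1.000000)
Requested entry of v2: 18/34 = 0.52941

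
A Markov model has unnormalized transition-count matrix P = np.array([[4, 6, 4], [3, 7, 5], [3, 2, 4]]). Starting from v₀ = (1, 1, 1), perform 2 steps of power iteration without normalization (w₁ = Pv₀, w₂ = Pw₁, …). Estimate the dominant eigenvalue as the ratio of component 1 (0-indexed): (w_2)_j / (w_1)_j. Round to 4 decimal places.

w1 = Pv₀ = (4·1 + 6·1 + 4·1; 3·1 + 7·1 + 5·1; 3·1 + 2·1 + 4·1) = (14, 15, 9)
w2 = Pw1 = (4·14 + 6·15 + 4·9; 3·14 + 7·15 + 5·9; 3·14 + 2·15 + 4·9) = (182, 192, 108)
Ratio at component: 192 / 15 = 12.8000

λ ≈ 12.8000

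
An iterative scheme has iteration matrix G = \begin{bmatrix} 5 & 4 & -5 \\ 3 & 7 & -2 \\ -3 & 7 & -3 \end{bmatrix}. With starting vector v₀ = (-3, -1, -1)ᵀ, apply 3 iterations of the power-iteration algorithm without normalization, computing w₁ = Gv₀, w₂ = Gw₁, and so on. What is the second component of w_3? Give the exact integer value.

-1361

w1 = Gv₀ = (5·(-3) + 4·(-1) + (-5)·(-1); 3·(-3) + 7·(-1) + (-2)·(-1); (-3)·(-3) + 7·(-1) + (-3)·(-1)) = (-14, -14, 5)
w2 = Gw1 = (5·(-14) + 4·(-14) + (-5)·5; 3·(-14) + 7·(-14) + (-2)·5; (-3)·(-14) + 7·(-14) + (-3)·5) = (-151, -150, -71)
w3 = Gw2 = (-1000, -1361, -384)
The requested component of w3 is -1361.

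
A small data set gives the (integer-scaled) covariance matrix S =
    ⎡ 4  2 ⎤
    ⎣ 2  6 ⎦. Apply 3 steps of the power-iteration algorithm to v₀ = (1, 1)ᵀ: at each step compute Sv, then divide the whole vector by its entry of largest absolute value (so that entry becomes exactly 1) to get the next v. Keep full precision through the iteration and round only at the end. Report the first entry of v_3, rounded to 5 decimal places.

0.63636

Sv0 = (6.000000, 8.000000); divide by 8.000000 → v1 = (0.750000, 1.000000)
Sv1 = (5.000000, 7.500000); divide by 7.500000 → v2 = (0.666667, 1.000000)
Sv2 = (4.666667, 7.333333); divide by 7.333333 → v3 = (0.636364, 1.000000)
Requested entry of v3: 280/440 = 0.63636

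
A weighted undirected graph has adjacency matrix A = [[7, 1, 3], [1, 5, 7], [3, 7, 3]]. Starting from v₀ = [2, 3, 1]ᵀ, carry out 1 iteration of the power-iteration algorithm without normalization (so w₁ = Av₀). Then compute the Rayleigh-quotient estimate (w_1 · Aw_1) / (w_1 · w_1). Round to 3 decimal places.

w1 = Av₀ = (7·2 + 1·3 + 3·1; 1·2 + 5·3 + 7·1; 3·2 + 7·3 + 3·1) = (20, 24, 30)
Aw1 = (254, 350, 318)
w1·Aw1 = 20·254 + 24·350 + 30·318 = 23020; w1·w1 = 20·20 + 24·24 + 30·30 = 1876
λ ≈ 23020/1876 = 12.271

12.271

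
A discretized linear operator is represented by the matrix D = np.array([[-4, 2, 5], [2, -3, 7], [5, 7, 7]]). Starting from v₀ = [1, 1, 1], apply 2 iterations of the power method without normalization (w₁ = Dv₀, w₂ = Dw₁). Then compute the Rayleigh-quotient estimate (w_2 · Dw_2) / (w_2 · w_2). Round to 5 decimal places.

12.06400

w1 = Dv₀ = ((-4)·1 + 2·1 + 5·1; 2·1 + (-3)·1 + 7·1; 5·1 + 7·1 + 7·1) = (3, 6, 19)
w2 = Dw1 = ((-4)·3 + 2·6 + 5·19; 2·3 + (-3)·6 + 7·19; 5·3 + 7·6 + 7·19) = (95, 121, 190)
Dw2 = (812, 1157, 2652)
w2·Dw2 = 95·812 + 121·1157 + 190·2652 = 721017; w2·w2 = 95·95 + 121·121 + 190·190 = 59766
λ ≈ 721017/59766 = 12.06400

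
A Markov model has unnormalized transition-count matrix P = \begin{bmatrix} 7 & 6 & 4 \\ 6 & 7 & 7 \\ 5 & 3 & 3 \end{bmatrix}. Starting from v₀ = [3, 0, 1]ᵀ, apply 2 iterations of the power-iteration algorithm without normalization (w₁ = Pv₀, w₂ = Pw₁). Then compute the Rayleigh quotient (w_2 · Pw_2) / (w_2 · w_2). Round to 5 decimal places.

λ ≈ 16.26755

w1 = Pv₀ = (25, 25, 18)
w2 = Pw1 = (397, 451, 254)
Pw2 = (6501, 7317, 4100)
w2·Pw2 = 397·6501 + 451·7317 + 254·4100 = 6922264; w2·w2 = 397·397 + 451·451 + 254·254 = 425526
λ ≈ 6922264/425526 = 16.26755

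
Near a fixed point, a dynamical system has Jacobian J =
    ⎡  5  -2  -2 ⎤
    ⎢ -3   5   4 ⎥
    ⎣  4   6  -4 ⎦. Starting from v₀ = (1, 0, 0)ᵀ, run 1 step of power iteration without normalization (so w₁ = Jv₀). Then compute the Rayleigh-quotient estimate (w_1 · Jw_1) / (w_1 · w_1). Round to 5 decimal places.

λ ≈ 2.02000

w1 = Jv₀ = (5, -3, 4)
Jw1 = (23, -14, -14)
w1·Jw1 = 5·23 + (-3)·(-14) + 4·(-14) = 101; w1·w1 = 5·5 + (-3)·(-3) + 4·4 = 50
λ ≈ 101/50 = 2.02000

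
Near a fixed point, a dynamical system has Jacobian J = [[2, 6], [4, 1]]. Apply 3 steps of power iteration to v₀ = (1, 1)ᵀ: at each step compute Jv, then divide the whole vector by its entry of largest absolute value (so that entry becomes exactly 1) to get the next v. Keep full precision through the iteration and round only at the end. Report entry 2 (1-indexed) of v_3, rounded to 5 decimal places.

0.70382

Jv0 = (8.000000, 5.000000); divide by 8.000000 → v1 = (1.000000, 0.625000)
Jv1 = (5.750000, 4.625000); divide by 5.750000 → v2 = (1.000000, 0.804348)
Jv2 = (6.826087, 4.804348); divide by 6.826087 → v3 = (1.000000, 0.703822)
Requested entry of v3: 221/314 = 0.70382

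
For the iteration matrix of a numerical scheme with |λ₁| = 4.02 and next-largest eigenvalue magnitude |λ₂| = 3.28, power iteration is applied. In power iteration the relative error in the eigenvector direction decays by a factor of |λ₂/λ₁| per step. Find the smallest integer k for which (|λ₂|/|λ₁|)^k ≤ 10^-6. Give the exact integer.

|λ₂/λ₁| = 3.28/4.02 = 0.81592
Need k ≥ ln(10^-6) / ln(0.81592) = -13.8155 / -0.2034 ≈ 67.910
Smallest integer k satisfying the bound: 68

68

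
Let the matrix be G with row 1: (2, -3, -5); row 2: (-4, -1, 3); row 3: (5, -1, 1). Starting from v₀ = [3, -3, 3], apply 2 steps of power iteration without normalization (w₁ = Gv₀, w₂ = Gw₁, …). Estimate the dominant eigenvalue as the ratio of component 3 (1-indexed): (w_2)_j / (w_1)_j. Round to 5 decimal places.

λ ≈ 1.00000

w1 = Gv₀ = (2·3 + (-3)·(-3) + (-5)·3; (-4)·3 + (-1)·(-3) + 3·3; 5·3 + (-1)·(-3) + 1·3) = (0, 0, 21)
w2 = Gw1 = (2·0 + (-3)·0 + (-5)·21; (-4)·0 + (-1)·0 + 3·21; 5·0 + (-1)·0 + 1·21) = (-105, 63, 21)
Ratio at component: 21 / 21 = 1.00000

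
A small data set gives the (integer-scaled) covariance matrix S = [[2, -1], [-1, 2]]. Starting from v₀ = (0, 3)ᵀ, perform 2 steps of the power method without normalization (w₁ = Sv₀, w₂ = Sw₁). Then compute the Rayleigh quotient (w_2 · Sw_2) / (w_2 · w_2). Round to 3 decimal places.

w1 = Sv₀ = (2·0 + (-1)·3; (-1)·0 + 2·3) = (-3, 6)
w2 = Sw1 = (2·(-3) + (-1)·6; (-1)·(-3) + 2·6) = (-12, 15)
Sw2 = (-39, 42)
w2·Sw2 = (-12)·(-39) + 15·42 = 1098; w2·w2 = (-12)·(-12) + 15·15 = 369
λ ≈ 1098/369 = 2.976

λ ≈ 2.976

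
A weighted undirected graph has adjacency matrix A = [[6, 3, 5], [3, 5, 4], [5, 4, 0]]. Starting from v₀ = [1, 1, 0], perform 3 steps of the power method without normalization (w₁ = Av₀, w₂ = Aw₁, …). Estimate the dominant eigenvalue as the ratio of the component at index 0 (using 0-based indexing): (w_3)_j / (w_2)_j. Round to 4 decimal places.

w1 = Av₀ = (6·1 + 3·1 + 5·0; 3·1 + 5·1 + 4·0; 5·1 + 4·1 + 0·0) = (9, 8, 9)
w2 = Aw1 = (6·9 + 3·8 + 5·9; 3·9 + 5·8 + 4·9; 5·9 + 4·8 + 0·9) = (123, 103, 77)
w3 = Aw2 = (1432, 1192, 1027)
Ratio at component: 1432 / 123 = 11.6423

λ ≈ 11.6423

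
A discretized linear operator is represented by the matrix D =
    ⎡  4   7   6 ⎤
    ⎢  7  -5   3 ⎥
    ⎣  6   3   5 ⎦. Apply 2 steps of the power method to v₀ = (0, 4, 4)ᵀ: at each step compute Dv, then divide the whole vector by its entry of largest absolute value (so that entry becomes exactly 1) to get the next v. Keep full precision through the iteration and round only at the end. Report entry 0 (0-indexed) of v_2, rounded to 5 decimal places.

Dv0 = (52.000000, -8.000000, 32.000000); divide by 52.000000 → v1 = (1.000000, -0.153846, 0.615385)
Dv1 = (6.615385, 9.615385, 8.615385); divide by 9.615385 → v2 = (0.688000, 1.000000, 0.896000)
Requested entry of v2: 344/500 = 0.68800

0.68800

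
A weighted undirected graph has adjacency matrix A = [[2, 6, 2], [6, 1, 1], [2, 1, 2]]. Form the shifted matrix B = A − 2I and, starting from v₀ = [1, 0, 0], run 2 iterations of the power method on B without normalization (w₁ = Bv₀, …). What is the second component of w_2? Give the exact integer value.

B = A − 2I has rows (0, 6, 2); (6, -1, 1); (2, 1, 0)
w1 = Bv₀ = (0·1 + 6·0 + 2·0; 6·1 + (-1)·0 + 1·0; 2·1 + 1·0 + 0·0) = (0, 6, 2)
w2 = Bw1 = (0·0 + 6·6 + 2·2; 6·0 + (-1)·6 + 1·2; 2·0 + 1·6 + 0·2) = (40, -4, 6)
Requested component of w2: -4

-4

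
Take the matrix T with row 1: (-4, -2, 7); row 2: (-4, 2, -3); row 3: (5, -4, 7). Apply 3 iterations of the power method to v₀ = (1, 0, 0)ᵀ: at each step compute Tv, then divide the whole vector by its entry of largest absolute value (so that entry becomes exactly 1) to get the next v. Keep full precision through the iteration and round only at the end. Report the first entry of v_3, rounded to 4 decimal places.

Tv0 = (-4.00000, -4.00000, 5.00000); divide by 5.00000 → v1 = (-0.80000, -0.80000, 1.00000)
Tv1 = (11.80000, -1.40000, 6.20000); divide by 11.80000 → v2 = (1.00000, -0.11864, 0.52542)
Tv2 = (-0.08475, -5.81356, 9.15254); divide by 9.15254 → v3 = (-0.00926, -0.63519, 1.00000)
Requested entry of v3: -5/540 = -0.0093

-0.0093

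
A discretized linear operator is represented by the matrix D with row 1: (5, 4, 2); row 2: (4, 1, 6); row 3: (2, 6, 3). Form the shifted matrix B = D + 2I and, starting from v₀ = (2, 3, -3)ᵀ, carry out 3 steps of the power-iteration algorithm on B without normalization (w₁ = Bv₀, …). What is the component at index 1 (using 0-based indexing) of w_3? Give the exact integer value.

1371

B = D + 2I has rows (7, 4, 2); (4, 3, 6); (2, 6, 5)
w1 = Bv₀ = (7·2 + 4·3 + 2·(-3); 4·2 + 3·3 + 6·(-3); 2·2 + 6·3 + 5·(-3)) = (20, -1, 7)
w2 = Bw1 = (7·20 + 4·(-1) + 2·7; 4·20 + 3·(-1) + 6·7; 2·20 + 6·(-1) + 5·7) = (150, 119, 69)
w3 = Bw2 = (1664, 1371, 1359)
Requested component of w3: 1371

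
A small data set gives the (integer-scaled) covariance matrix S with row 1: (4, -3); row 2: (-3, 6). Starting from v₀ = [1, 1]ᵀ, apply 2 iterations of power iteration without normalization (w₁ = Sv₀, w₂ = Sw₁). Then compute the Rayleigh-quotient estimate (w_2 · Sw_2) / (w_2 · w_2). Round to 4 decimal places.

λ ≈ 7.6000

w1 = Sv₀ = (1, 3)
w2 = Sw1 = (-5, 15)
Sw2 = (-65, 105)
w2·Sw2 = (-5)·(-65) + 15·105 = 1900; w2·w2 = (-5)·(-5) + 15·15 = 250
λ ≈ 1900/250 = 7.6000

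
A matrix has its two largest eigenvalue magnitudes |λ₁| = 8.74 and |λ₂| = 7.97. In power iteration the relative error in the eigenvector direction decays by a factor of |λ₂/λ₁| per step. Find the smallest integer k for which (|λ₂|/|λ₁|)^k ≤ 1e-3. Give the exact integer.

|λ₂/λ₁| = 7.97/8.74 = 0.91190
Need k ≥ ln(1e-3) / ln(0.91190) = -6.9078 / -0.0922 ≈ 74.901
Smallest integer k satisfying the bound: 75

75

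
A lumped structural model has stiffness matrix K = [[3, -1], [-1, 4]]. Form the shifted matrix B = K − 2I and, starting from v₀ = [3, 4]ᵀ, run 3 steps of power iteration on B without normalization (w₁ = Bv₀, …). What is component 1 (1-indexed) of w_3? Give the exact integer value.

-17

B = K − 2I has rows (1, -1); (-1, 2)
w1 = Bv₀ = (1·3 + (-1)·4; (-1)·3 + 2·4) = (-1, 5)
w2 = Bw1 = (1·(-1) + (-1)·5; (-1)·(-1) + 2·5) = (-6, 11)
w3 = Bw2 = (-17, 28)
Requested component of w3: -17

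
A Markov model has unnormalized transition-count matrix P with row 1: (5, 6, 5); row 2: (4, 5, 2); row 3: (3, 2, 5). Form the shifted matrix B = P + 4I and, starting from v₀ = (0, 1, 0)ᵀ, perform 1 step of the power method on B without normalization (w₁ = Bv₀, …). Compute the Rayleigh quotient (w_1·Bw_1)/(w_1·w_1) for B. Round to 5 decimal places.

B = P + 4I has rows (9, 6, 5); (4, 9, 2); (3, 2, 9)
w1 = Bv₀ = (6, 9, 2)
Bw1 = (118, 109, 54)
w1·Bw1 = 1797; w1·w1 = 121; μ ≈ 1797/121 = 14.85124

μ ≈ 14.85124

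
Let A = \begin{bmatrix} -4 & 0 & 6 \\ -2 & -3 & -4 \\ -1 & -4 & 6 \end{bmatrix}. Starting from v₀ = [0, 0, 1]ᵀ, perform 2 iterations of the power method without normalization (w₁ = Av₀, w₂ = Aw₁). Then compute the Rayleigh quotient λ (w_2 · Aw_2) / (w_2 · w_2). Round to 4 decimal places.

λ ≈ 7.9549

w1 = Av₀ = ((-4)·0 + 0·0 + 6·1; (-2)·0 + (-3)·0 + (-4)·1; (-1)·0 + (-4)·0 + 6·1) = (6, -4, 6)
w2 = Aw1 = ((-4)·6 + 0·(-4) + 6·6; (-2)·6 + (-3)·(-4) + (-4)·6; (-1)·6 + (-4)·(-4) + 6·6) = (12, -24, 46)
Aw2 = (228, -136, 360)
w2·Aw2 = 12·228 + (-24)·(-136) + 46·360 = 22560; w2·w2 = 12·12 + (-24)·(-24) + 46·46 = 2836
λ ≈ 22560/2836 = 7.9549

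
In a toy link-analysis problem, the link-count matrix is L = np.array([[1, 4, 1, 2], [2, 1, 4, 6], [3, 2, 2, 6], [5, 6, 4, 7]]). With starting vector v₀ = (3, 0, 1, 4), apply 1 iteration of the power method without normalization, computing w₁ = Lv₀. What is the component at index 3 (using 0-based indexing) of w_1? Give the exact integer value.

w1 = Lv₀ = (1·3 + 4·0 + 1·1 + 2·4; 2·3 + 1·0 + 4·1 + 6·4; 3·3 + 2·0 + 2·1 + 6·4; 5·3 + 6·0 + 4·1 + 7·4) = (12, 34, 35, 47)
The requested component of w1 is 47.

47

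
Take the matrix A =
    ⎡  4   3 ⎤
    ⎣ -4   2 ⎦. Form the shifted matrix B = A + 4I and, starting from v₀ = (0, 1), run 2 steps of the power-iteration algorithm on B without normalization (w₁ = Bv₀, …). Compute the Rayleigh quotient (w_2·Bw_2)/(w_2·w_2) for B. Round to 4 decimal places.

7.0769

B = A + 4I has rows (8, 3); (-4, 6)
w1 = Bv₀ = (8·0 + 3·1; (-4)·0 + 6·1) = (3, 6)
w2 = Bw1 = (8·3 + 3·6; (-4)·3 + 6·6) = (42, 24)
Bw2 = (408, -24)
w2·Bw2 = 16560; w2·w2 = 2340; μ ≈ 16560/2340 = 7.0769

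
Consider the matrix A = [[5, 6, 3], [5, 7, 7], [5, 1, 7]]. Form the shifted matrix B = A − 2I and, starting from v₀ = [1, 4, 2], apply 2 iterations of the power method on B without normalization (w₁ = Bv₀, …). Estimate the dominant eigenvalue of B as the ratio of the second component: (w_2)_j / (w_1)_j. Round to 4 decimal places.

B = A − 2I has rows (3, 6, 3); (5, 5, 7); (5, 1, 5)
w1 = Bv₀ = (3·1 + 6·4 + 3·2; 5·1 + 5·4 + 7·2; 5·1 + 1·4 + 5·2) = (33, 39, 19)
w2 = Bw1 = (3·33 + 6·39 + 3·19; 5·33 + 5·39 + 7·19; 5·33 + 1·39 + 5·19) = (390, 493, 299)
Ratio: 493/39 = 12.6410

μ ≈ 12.6410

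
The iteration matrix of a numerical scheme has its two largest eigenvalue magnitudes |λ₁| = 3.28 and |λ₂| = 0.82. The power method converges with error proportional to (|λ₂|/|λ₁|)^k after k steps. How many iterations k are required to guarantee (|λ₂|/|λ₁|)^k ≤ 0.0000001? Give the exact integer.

|λ₂/λ₁| = 0.82/3.28 = 0.25000
Need k ≥ ln(0.0000001) / ln(0.25000) = -16.1181 / -1.3863 ≈ 11.627
Smallest integer k satisfying the bound: 12

12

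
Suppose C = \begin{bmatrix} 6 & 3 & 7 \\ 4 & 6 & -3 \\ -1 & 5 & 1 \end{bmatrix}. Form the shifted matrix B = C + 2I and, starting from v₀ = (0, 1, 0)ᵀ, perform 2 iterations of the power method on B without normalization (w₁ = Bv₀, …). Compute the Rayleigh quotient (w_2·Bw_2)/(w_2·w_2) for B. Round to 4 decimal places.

B = C + 2I has rows (8, 3, 7); (4, 8, -3); (-1, 5, 3)
w1 = Bv₀ = (3, 8, 5)
w2 = Bw1 = (83, 61, 52)
Bw2 = (1211, 664, 378)
w2·Bw2 = 160673; w2·w2 = 13314; μ ≈ 160673/13314 = 12.0680

μ ≈ 12.0680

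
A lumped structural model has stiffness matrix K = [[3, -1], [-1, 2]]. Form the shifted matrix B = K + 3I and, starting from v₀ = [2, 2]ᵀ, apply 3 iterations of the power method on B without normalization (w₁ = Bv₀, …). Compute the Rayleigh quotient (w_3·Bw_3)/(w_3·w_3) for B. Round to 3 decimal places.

μ ≈ 5.272

B = K + 3I has rows (6, -1); (-1, 5)
w1 = Bv₀ = (6·2 + (-1)·2; (-1)·2 + 5·2) = (10, 8)
w2 = Bw1 = (6·10 + (-1)·8; (-1)·10 + 5·8) = (52, 30)
w3 = Bw2 = (282, 98)
Bw3 = (1594, 208)
w3·Bw3 = 469892; w3·w3 = 89128; μ ≈ 469892/89128 = 5.272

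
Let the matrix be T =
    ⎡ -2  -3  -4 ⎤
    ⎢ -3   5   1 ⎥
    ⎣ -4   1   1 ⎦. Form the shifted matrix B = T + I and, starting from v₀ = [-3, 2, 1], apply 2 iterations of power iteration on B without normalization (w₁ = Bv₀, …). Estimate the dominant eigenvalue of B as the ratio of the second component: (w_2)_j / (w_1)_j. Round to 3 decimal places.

μ ≈ 7.682

B = T + I has rows (-1, -3, -4); (-3, 6, 1); (-4, 1, 2)
w1 = Bv₀ = ((-1)·(-3) + (-3)·2 + (-4)·1; (-3)·(-3) + 6·2 + 1·1; (-4)·(-3) + 1·2 + 2·1) = (-7, 22, 16)
w2 = Bw1 = ((-1)·(-7) + (-3)·22 + (-4)·16; (-3)·(-7) + 6·22 + 1·16; (-4)·(-7) + 1·22 + 2·16) = (-123, 169, 82)
Ratio: 169/22 = 7.682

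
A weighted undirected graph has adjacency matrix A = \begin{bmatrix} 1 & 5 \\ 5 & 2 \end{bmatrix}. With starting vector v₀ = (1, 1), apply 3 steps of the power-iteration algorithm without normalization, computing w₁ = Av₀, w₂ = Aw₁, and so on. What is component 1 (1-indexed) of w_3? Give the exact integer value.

261

w1 = Av₀ = (1·1 + 5·1; 5·1 + 2·1) = (6, 7)
w2 = Aw1 = (1·6 + 5·7; 5·6 + 2·7) = (41, 44)
w3 = Aw2 = (261, 293)
The requested component of w3 is 261.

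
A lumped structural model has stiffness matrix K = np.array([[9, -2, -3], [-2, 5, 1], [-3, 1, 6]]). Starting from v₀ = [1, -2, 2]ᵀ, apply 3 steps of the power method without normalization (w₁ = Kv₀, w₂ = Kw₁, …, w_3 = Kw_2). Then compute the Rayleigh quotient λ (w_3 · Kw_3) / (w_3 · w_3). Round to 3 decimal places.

w1 = Kv₀ = (7, -10, 7)
w2 = Kw1 = (62, -57, 11)
w3 = Kw2 = (639, -398, -177)
Kw3 = (7078, -3445, -3377)
w3·Kw3 = 639·7078 + (-398)·(-3445) + (-177)·(-3377) = 6491681; w3·w3 = 639·639 + (-398)·(-398) + (-177)·(-177) = 598054
λ ≈ 6491681/598054 = 10.855

λ ≈ 10.855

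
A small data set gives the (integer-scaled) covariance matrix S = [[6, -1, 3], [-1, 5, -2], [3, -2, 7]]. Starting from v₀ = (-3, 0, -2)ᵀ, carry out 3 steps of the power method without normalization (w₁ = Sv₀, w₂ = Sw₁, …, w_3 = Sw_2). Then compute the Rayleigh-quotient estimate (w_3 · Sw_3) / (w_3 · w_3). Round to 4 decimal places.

10.4097

w1 = Sv₀ = (-24, 7, -23)
w2 = Sw1 = (-220, 105, -247)
w3 = Sw2 = (-2166, 1239, -2599)
Sw3 = (-22032, 13559, -27169)
w3·Sw3 = (-2166)·(-22032) + 1239·13559 + (-2599)·(-27169) = 135133144; w3·w3 = (-2166)·(-2166) + 1239·1239 + (-2599)·(-2599) = 12981478
λ ≈ 135133144/12981478 = 10.4097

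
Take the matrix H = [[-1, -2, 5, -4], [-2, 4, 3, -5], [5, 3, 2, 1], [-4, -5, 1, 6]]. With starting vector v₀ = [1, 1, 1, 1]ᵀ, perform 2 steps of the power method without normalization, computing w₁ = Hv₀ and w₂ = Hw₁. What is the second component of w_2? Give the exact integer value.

47

w1 = Hv₀ = (-2, 0, 11, -2)
w2 = Hw1 = (65, 47, 10, 7)
The requested component of w2 is 47.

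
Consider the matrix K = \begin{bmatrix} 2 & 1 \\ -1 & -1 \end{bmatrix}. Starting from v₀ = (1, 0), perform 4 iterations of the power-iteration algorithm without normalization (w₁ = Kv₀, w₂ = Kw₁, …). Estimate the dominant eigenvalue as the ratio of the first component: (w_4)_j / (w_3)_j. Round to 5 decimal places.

1.60000

w1 = Kv₀ = (2·1 + 1·0; (-1)·1 + (-1)·0) = (2, -1)
w2 = Kw1 = (2·2 + 1·(-1); (-1)·2 + (-1)·(-1)) = (3, -1)
w3 = Kw2 = (5, -2)
w4 = Kw3 = (8, -3)
Ratio at component: 8 / 5 = 1.60000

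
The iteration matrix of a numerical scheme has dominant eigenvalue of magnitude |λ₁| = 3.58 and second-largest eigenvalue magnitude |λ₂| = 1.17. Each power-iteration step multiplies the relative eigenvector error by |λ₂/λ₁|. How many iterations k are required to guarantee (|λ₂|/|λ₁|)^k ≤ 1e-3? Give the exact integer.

7

|λ₂/λ₁| = 1.17/3.58 = 0.32682
Need k ≥ ln(1e-3) / ln(0.32682) = -6.9078 / -1.1184 ≈ 6.177
Smallest integer k satisfying the bound: 7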